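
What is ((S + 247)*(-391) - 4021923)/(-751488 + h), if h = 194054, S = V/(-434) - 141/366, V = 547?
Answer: 54508067347/7378753858 ≈ 7.3872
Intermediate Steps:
S = -21783/13237 (S = 547/(-434) - 141/366 = 547*(-1/434) - 141*1/366 = -547/434 - 47/122 = -21783/13237 ≈ -1.6456)
((S + 247)*(-391) - 4021923)/(-751488 + h) = ((-21783/13237 + 247)*(-391) - 4021923)/(-751488 + 194054) = ((3247756/13237)*(-391) - 4021923)/(-557434) = (-1269872596/13237 - 4021923)*(-1/557434) = -54508067347/13237*(-1/557434) = 54508067347/7378753858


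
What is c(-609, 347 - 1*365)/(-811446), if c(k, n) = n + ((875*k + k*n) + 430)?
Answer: 521501/811446 ≈ 0.64268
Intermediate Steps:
c(k, n) = 430 + n + 875*k + k*n (c(k, n) = n + (430 + 875*k + k*n) = 430 + n + 875*k + k*n)
c(-609, 347 - 1*365)/(-811446) = (430 + (347 - 1*365) + 875*(-609) - 609*(347 - 1*365))/(-811446) = (430 + (347 - 365) - 532875 - 609*(347 - 365))*(-1/811446) = (430 - 18 - 532875 - 609*(-18))*(-1/811446) = (430 - 18 - 532875 + 10962)*(-1/811446) = -521501*(-1/811446) = 521501/811446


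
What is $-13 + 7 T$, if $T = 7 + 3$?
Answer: $57$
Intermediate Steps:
$T = 10$
$-13 + 7 T = -13 + 7 \cdot 10 = -13 + 70 = 57$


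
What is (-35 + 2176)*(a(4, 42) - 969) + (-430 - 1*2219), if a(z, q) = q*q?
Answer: 1699446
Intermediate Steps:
a(z, q) = q²
(-35 + 2176)*(a(4, 42) - 969) + (-430 - 1*2219) = (-35 + 2176)*(42² - 969) + (-430 - 1*2219) = 2141*(1764 - 969) + (-430 - 2219) = 2141*795 - 2649 = 1702095 - 2649 = 1699446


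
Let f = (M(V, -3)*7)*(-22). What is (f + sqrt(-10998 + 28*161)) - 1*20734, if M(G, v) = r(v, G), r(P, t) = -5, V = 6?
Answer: -19964 + I*sqrt(6490) ≈ -19964.0 + 80.561*I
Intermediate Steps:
M(G, v) = -5
f = 770 (f = -5*7*(-22) = -35*(-22) = 770)
(f + sqrt(-10998 + 28*161)) - 1*20734 = (770 + sqrt(-10998 + 28*161)) - 1*20734 = (770 + sqrt(-10998 + 4508)) - 20734 = (770 + sqrt(-6490)) - 20734 = (770 + I*sqrt(6490)) - 20734 = -19964 + I*sqrt(6490)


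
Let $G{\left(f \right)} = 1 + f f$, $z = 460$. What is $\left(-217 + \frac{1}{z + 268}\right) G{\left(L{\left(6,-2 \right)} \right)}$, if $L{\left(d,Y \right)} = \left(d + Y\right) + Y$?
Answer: $- \frac{789875}{728} \approx -1085.0$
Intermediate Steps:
$L{\left(d,Y \right)} = d + 2 Y$ ($L{\left(d,Y \right)} = \left(Y + d\right) + Y = d + 2 Y$)
$G{\left(f \right)} = 1 + f^{2}$
$\left(-217 + \frac{1}{z + 268}\right) G{\left(L{\left(6,-2 \right)} \right)} = \left(-217 + \frac{1}{460 + 268}\right) \left(1 + \left(6 + 2 \left(-2\right)\right)^{2}\right) = \left(-217 + \frac{1}{728}\right) \left(1 + \left(6 - 4\right)^{2}\right) = \left(-217 + \frac{1}{728}\right) \left(1 + 2^{2}\right) = - \frac{157975 \left(1 + 4\right)}{728} = \left(- \frac{157975}{728}\right) 5 = - \frac{789875}{728}$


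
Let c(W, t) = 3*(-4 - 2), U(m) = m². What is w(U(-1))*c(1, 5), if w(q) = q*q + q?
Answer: -36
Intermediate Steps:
c(W, t) = -18 (c(W, t) = 3*(-6) = -18)
w(q) = q + q² (w(q) = q² + q = q + q²)
w(U(-1))*c(1, 5) = ((-1)²*(1 + (-1)²))*(-18) = (1*(1 + 1))*(-18) = (1*2)*(-18) = 2*(-18) = -36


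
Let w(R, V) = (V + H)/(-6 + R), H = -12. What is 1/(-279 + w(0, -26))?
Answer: -3/818 ≈ -0.0036675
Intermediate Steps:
w(R, V) = (-12 + V)/(-6 + R) (w(R, V) = (V - 12)/(-6 + R) = (-12 + V)/(-6 + R))
1/(-279 + w(0, -26)) = 1/(-279 + (-12 - 26)/(-6 + 0)) = 1/(-279 - 38/(-6)) = 1/(-279 - ⅙*(-38)) = 1/(-279 + 19/3) = 1/(-818/3) = -3/818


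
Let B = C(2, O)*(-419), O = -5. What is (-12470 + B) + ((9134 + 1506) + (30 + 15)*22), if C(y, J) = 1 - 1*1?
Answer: -840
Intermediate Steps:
C(y, J) = 0 (C(y, J) = 1 - 1 = 0)
B = 0 (B = 0*(-419) = 0)
(-12470 + B) + ((9134 + 1506) + (30 + 15)*22) = (-12470 + 0) + ((9134 + 1506) + (30 + 15)*22) = -12470 + (10640 + 45*22) = -12470 + (10640 + 990) = -12470 + 11630 = -840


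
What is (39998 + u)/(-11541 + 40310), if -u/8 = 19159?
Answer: -113274/28769 ≈ -3.9374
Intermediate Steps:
u = -153272 (u = -8*19159 = -153272)
(39998 + u)/(-11541 + 40310) = (39998 - 153272)/(-11541 + 40310) = -113274/28769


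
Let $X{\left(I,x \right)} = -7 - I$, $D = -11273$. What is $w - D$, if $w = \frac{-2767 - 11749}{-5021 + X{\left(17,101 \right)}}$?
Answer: $\frac{56886801}{5045} \approx 11276.0$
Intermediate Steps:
$w = \frac{14516}{5045}$ ($w = \frac{-2767 - 11749}{-5021 - 24} = - \frac{14516}{-5021 - 24} = - \frac{14516}{-5045} = \left(-14516\right) \left(- \frac{1}{5045}\right) = \frac{14516}{5045} \approx 2.8773$)
$w - D = \frac{14516}{5045} - -11273 = \frac{14516}{5045} + 11273 = \frac{56886801}{5045}$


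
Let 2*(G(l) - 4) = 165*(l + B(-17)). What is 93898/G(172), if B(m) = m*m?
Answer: 187796/76073 ≈ 2.4686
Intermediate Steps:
B(m) = m**2
G(l) = 47693/2 + 165*l/2 (G(l) = 4 + (165*(l + (-17)**2))/2 = 4 + (165*(l + 289))/2 = 4 + (165*(289 + l))/2 = 4 + (47685 + 165*l)/2 = 4 + (47685/2 + 165*l/2) = 47693/2 + 165*l/2)
93898/G(172) = 93898/(47693/2 + (165/2)*172) = 93898/(47693/2 + 14190) = 93898/(76073/2) = 93898*(2/76073) = 187796/76073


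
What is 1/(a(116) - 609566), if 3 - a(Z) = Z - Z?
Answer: -1/609563 ≈ -1.6405e-6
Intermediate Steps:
a(Z) = 3 (a(Z) = 3 - (Z - Z) = 3 - 1*0 = 3 + 0 = 3)
1/(a(116) - 609566) = 1/(3 - 609566) = 1/(-609563) = -1/609563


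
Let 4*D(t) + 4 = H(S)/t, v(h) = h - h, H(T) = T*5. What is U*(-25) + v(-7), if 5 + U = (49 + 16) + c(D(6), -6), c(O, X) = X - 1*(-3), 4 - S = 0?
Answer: -1425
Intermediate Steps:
S = 4 (S = 4 - 1*0 = 4 + 0 = 4)
H(T) = 5*T
v(h) = 0
D(t) = -1 + 5/t (D(t) = -1 + ((5*4)/t)/4 = -1 + (20/t)/4 = -1 + 5/t)
c(O, X) = 3 + X (c(O, X) = X + 3 = 3 + X)
U = 57 (U = -5 + ((49 + 16) + (3 - 6)) = -5 + (65 - 3) = -5 + 62 = 57)
U*(-25) + v(-7) = 57*(-25) + 0 = -1425 + 0 = -1425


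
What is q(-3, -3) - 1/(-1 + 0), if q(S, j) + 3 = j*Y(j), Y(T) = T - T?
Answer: -2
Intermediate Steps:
Y(T) = 0
q(S, j) = -3 (q(S, j) = -3 + j*0 = -3 + 0 = -3)
q(-3, -3) - 1/(-1 + 0) = -3 - 1/(-1 + 0) = -3 - 1/(-1) = -3 - 1*(-1) = -3 + 1 = -2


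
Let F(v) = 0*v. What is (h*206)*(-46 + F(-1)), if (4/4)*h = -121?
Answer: 1146596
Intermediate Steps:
F(v) = 0
h = -121
(h*206)*(-46 + F(-1)) = (-121*206)*(-46 + 0) = -24926*(-46) = 1146596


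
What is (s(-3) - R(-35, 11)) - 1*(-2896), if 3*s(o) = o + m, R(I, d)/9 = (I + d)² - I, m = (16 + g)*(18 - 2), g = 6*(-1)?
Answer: -7652/3 ≈ -2550.7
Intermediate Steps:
g = -6
m = 160 (m = (16 - 6)*(18 - 2) = 10*16 = 160)
R(I, d) = -9*I + 9*(I + d)² (R(I, d) = 9*((I + d)² - I) = -9*I + 9*(I + d)²)
s(o) = 160/3 + o/3 (s(o) = (o + 160)/3 = (160 + o)/3 = 160/3 + o/3)
(s(-3) - R(-35, 11)) - 1*(-2896) = ((160/3 + (⅓)*(-3)) - (-9*(-35) + 9*(-35 + 11)²)) - 1*(-2896) = ((160/3 - 1) - (315 + 9*(-24)²)) + 2896 = (157/3 - (315 + 9*576)) + 2896 = (157/3 - (315 + 5184)) + 2896 = (157/3 - 1*5499) + 2896 = (157/3 - 5499) + 2896 = -16340/3 + 2896 = -7652/3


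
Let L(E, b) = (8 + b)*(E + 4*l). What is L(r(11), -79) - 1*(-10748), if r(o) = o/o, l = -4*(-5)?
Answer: 4997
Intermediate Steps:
l = 20
r(o) = 1
L(E, b) = (8 + b)*(80 + E) (L(E, b) = (8 + b)*(E + 4*20) = (8 + b)*(E + 80) = (8 + b)*(80 + E))
L(r(11), -79) - 1*(-10748) = (640 + 8*1 + 80*(-79) + 1*(-79)) - 1*(-10748) = (640 + 8 - 6320 - 79) + 10748 = -5751 + 10748 = 4997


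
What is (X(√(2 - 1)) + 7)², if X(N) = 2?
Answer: 81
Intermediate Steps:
(X(√(2 - 1)) + 7)² = (2 + 7)² = 9² = 81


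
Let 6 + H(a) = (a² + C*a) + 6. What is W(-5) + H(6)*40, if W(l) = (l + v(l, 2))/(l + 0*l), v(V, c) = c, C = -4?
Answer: 2403/5 ≈ 480.60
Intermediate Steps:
H(a) = a² - 4*a (H(a) = -6 + ((a² - 4*a) + 6) = -6 + (6 + a² - 4*a) = a² - 4*a)
W(l) = (2 + l)/l (W(l) = (l + 2)/(l + 0*l) = (2 + l)/(l + 0) = (2 + l)/l)
W(-5) + H(6)*40 = (2 - 5)/(-5) + (6*(-4 + 6))*40 = -⅕*(-3) + (6*2)*40 = ⅗ + 12*40 = ⅗ + 480 = 2403/5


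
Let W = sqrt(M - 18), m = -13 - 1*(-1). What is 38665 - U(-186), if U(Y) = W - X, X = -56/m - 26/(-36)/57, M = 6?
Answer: 39675091/1026 - 2*I*sqrt(3) ≈ 38670.0 - 3.4641*I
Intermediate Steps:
m = -12 (m = -13 + 1 = -12)
X = 4801/1026 (X = -56/(-12) - 26/(-36)/57 = -56*(-1/12) - 26*(-1/36)*(1/57) = 14/3 + (13/18)*(1/57) = 14/3 + 13/1026 = 4801/1026 ≈ 4.6793)
W = 2*I*sqrt(3) (W = sqrt(6 - 18) = sqrt(-12) = 2*I*sqrt(3) ≈ 3.4641*I)
U(Y) = -4801/1026 + 2*I*sqrt(3) (U(Y) = 2*I*sqrt(3) - 1*4801/1026 = 2*I*sqrt(3) - 4801/1026 = -4801/1026 + 2*I*sqrt(3))
38665 - U(-186) = 38665 - (-4801/1026 + 2*I*sqrt(3)) = 38665 + (4801/1026 - 2*I*sqrt(3)) = 39675091/1026 - 2*I*sqrt(3)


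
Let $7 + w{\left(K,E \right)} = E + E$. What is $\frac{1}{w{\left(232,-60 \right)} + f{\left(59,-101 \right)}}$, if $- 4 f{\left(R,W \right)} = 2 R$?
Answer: $- \frac{2}{313} \approx -0.0063898$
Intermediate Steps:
$f{\left(R,W \right)} = - \frac{R}{2}$ ($f{\left(R,W \right)} = - \frac{2 R}{4} = - \frac{R}{2}$)
$w{\left(K,E \right)} = -7 + 2 E$ ($w{\left(K,E \right)} = -7 + \left(E + E\right) = -7 + 2 E$)
$\frac{1}{w{\left(232,-60 \right)} + f{\left(59,-101 \right)}} = \frac{1}{\left(-7 + 2 \left(-60\right)\right) - \frac{59}{2}} = \frac{1}{\left(-7 - 120\right) - \frac{59}{2}} = \frac{1}{-127 - \frac{59}{2}} = \frac{1}{- \frac{313}{2}} = - \frac{2}{313}$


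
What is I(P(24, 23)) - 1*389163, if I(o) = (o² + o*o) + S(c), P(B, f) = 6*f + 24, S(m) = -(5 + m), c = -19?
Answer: -336661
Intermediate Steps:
S(m) = -5 - m
P(B, f) = 24 + 6*f
I(o) = 14 + 2*o² (I(o) = (o² + o*o) + (-5 - 1*(-19)) = (o² + o²) + (-5 + 19) = 2*o² + 14 = 14 + 2*o²)
I(P(24, 23)) - 1*389163 = (14 + 2*(24 + 6*23)²) - 1*389163 = (14 + 2*(24 + 138)²) - 389163 = (14 + 2*162²) - 389163 = (14 + 2*26244) - 389163 = (14 + 52488) - 389163 = 52502 - 389163 = -336661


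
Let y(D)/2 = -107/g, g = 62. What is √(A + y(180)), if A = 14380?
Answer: √13815863/31 ≈ 119.90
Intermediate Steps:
y(D) = -107/31 (y(D) = 2*(-107/62) = -107/31)
√(A + y(180)) = √(14380 - 107/31) = √(445673/31) = √13815863/31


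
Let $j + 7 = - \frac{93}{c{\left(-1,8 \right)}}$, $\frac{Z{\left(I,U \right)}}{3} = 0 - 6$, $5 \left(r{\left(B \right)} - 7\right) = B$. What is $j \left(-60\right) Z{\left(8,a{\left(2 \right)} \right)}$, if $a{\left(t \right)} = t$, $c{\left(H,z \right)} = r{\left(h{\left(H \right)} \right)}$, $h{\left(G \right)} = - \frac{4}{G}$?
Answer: $- \frac{265680}{13} \approx -20437.0$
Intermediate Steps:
$r{\left(B \right)} = 7 + \frac{B}{5}$
$c{\left(H,z \right)} = 7 - \frac{4}{5 H}$ ($c{\left(H,z \right)} = 7 + \frac{\left(-4\right) \frac{1}{H}}{5} = 7 - \frac{4}{5 H}$)
$Z{\left(I,U \right)} = -18$ ($Z{\left(I,U \right)} = 3 \left(0 - 6\right) = 3 \left(-6\right) = -18$)
$j = - \frac{246}{13}$ ($j = -7 - \frac{93}{7 - \frac{4}{5 \left(-1\right)}} = -7 - \frac{93}{7 - - \frac{4}{5}} = -7 - \frac{93}{7 + \frac{4}{5}} = -7 - \frac{93}{\frac{39}{5}} = -7 - \frac{155}{13} = - \frac{246}{13} \approx -18.923$)
$j \left(-60\right) Z{\left(8,a{\left(2 \right)} \right)} = \left(- \frac{246}{13}\right) \left(-60\right) \left(-18\right) = \frac{14760}{13} \left(-18\right) = - \frac{265680}{13}$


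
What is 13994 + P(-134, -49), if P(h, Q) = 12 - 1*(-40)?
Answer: 14046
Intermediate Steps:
P(h, Q) = 52 (P(h, Q) = 12 + 40 = 52)
13994 + P(-134, -49) = 13994 + 52 = 14046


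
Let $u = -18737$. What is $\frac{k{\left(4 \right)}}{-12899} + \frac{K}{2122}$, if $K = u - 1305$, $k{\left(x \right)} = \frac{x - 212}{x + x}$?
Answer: $- \frac{129233293}{13685839} \approx -9.4428$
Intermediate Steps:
$k{\left(x \right)} = \frac{-212 + x}{2 x}$
$K = -20042$ ($K = -18737 - 1305 = -20042$)
$\frac{k{\left(4 \right)}}{-12899} + \frac{K}{2122} = \frac{\frac{1}{2} \cdot \frac{1}{4} \left(-212 + 4\right)}{-12899} - \frac{20042}{2122} = \frac{1}{2} \cdot \frac{1}{4} \left(-208\right) \left(- \frac{1}{12899}\right) - \frac{10021}{1061} = \left(-26\right) \left(- \frac{1}{12899}\right) - \frac{10021}{1061} = \frac{26}{12899} - \frac{10021}{1061} = - \frac{129233293}{13685839}$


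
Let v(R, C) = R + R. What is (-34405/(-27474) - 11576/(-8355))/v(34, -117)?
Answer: 201830933/5203026120 ≈ 0.038791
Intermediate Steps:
v(R, C) = 2*R
(-34405/(-27474) - 11576/(-8355))/v(34, -117) = (-34405/(-27474) - 11576/(-8355))/((2*34)) = (-34405*(-1/27474) - 11576*(-1/8355))/68 = (34405/27474 + 11576/8355)*(1/68) = (201830933/76515090)*(1/68) = 201830933/5203026120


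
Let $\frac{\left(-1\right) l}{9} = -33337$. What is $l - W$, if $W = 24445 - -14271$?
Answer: $261317$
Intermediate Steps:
$l = 300033$ ($l = \left(-9\right) \left(-33337\right) = 300033$)
$W = 38716$ ($W = 24445 + 14271 = 38716$)
$l - W = 300033 - 38716 = 261317$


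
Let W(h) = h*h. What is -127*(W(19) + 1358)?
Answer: -218313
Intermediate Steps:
W(h) = h²
-127*(W(19) + 1358) = -127*(19² + 1358) = -127*(361 + 1358) = -127*1719 = -218313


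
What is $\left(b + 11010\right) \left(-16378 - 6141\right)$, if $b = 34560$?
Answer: $-1026190830$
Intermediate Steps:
$\left(b + 11010\right) \left(-16378 - 6141\right) = \left(34560 + 11010\right) \left(-16378 - 6141\right) = 45570 \left(-22519\right) = -1026190830$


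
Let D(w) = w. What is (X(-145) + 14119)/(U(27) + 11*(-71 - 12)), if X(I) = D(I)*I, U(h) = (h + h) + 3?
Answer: -4393/107 ≈ -41.056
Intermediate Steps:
U(h) = 3 + 2*h (U(h) = 2*h + 3 = 3 + 2*h)
X(I) = I**2 (X(I) = I*I = I**2)
(X(-145) + 14119)/(U(27) + 11*(-71 - 12)) = ((-145)**2 + 14119)/((3 + 2*27) + 11*(-71 - 12)) = (21025 + 14119)/((3 + 54) + 11*(-83)) = 35144/(57 - 913) = 35144/(-856) = 35144*(-1/856) = -4393/107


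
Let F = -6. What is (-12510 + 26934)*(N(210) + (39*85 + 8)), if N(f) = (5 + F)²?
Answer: 47945376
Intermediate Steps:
N(f) = 1 (N(f) = (5 - 6)² = (-1)² = 1)
(-12510 + 26934)*(N(210) + (39*85 + 8)) = (-12510 + 26934)*(1 + (39*85 + 8)) = 14424*(1 + (3315 + 8)) = 14424*(1 + 3323) = 14424*3324 = 47945376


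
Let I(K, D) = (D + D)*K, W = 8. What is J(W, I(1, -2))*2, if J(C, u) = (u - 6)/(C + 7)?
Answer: -4/3 ≈ -1.3333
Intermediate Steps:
I(K, D) = 2*D*K (I(K, D) = (2*D)*K = 2*D*K)
J(C, u) = (-6 + u)/(7 + C)
J(W, I(1, -2))*2 = ((-6 + 2*(-2)*1)/(7 + 8))*2 = ((-6 - 4)/15)*2 = ((1/15)*(-10))*2 = -⅔*2 = -4/3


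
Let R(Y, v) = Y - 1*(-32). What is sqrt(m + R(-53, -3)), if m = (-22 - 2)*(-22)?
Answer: 13*sqrt(3) ≈ 22.517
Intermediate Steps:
R(Y, v) = 32 + Y (R(Y, v) = Y + 32 = 32 + Y)
m = 528 (m = -24*(-22) = 528)
sqrt(m + R(-53, -3)) = sqrt(528 + (32 - 53)) = sqrt(528 - 21) = sqrt(507) = 13*sqrt(3)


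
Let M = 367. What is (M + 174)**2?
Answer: 292681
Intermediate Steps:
(M + 174)**2 = (367 + 174)**2 = 541**2 = 292681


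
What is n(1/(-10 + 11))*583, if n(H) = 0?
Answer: 0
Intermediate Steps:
n(1/(-10 + 11))*583 = 0*583 = 0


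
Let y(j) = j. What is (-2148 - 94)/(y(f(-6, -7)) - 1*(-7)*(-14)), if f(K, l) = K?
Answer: 1121/52 ≈ 21.558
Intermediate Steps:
(-2148 - 94)/(y(f(-6, -7)) - 1*(-7)*(-14)) = (-2148 - 94)/(-6 - 1*(-7)*(-14)) = -2242/(-6 + 7*(-14)) = -2242/(-6 - 98) = -2242/(-104) = -2242*(-1/104) = 1121/52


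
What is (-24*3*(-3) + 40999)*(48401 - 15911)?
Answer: 1339075350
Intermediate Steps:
(-24*3*(-3) + 40999)*(48401 - 15911) = (-72*(-3) + 40999)*32490 = (216 + 40999)*32490 = 41215*32490 = 1339075350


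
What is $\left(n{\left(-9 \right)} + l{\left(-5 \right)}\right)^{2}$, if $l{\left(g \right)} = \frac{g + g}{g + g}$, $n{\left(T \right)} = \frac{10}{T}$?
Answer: $\frac{1}{81} \approx 0.012346$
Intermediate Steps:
$l{\left(g \right)} = 1$ ($l{\left(g \right)} = \frac{2 g}{2 g} = 2 g \frac{1}{2 g} = 1$)
$\left(n{\left(-9 \right)} + l{\left(-5 \right)}\right)^{2} = \left(\frac{10}{-9} + 1\right)^{2} = \left(10 \left(- \frac{1}{9}\right) + 1\right)^{2} = \left(- \frac{10}{9} + 1\right)^{2} = \left(- \frac{1}{9}\right)^{2} = \frac{1}{81}$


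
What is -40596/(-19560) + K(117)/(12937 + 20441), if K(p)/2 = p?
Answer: 18883199/9067690 ≈ 2.0825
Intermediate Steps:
K(p) = 2*p
-40596/(-19560) + K(117)/(12937 + 20441) = -40596/(-19560) + (2*117)/(12937 + 20441) = -40596*(-1/19560) + 234/33378 = 3383/1630 + 234*(1/33378) = 3383/1630 + 39/5563 = 18883199/9067690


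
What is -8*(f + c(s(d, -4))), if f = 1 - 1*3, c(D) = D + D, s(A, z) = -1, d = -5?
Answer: 32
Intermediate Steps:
c(D) = 2*D
f = -2 (f = 1 - 3 = -2)
-8*(f + c(s(d, -4))) = -8*(-2 + 2*(-1)) = -8*(-2 - 2) = -8*(-4) = 32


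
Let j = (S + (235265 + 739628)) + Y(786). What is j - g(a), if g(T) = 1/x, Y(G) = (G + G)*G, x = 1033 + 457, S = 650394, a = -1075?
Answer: 4262709709/1490 ≈ 2.8609e+6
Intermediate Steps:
x = 1490
Y(G) = 2*G² (Y(G) = (2*G)*G = 2*G²)
g(T) = 1/1490
j = 2860879 (j = (650394 + (235265 + 739628)) + 2*786² = (650394 + 974893) + 2*617796 = 1625287 + 1235592 = 2860879)
j - g(a) = 2860879 - 1*1/1490 = 2860879 - 1/1490 = 4262709709/1490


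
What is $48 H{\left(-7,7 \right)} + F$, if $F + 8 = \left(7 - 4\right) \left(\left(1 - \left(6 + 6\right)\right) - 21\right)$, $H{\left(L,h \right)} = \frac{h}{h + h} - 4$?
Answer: $-272$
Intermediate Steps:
$H{\left(L,h \right)} = - \frac{7}{2}$ ($H{\left(L,h \right)} = \frac{h}{2 h} - 4 = \frac{1}{2 h} h - 4 = \frac{1}{2} - 4 = - \frac{7}{2}$)
$F = -104$ ($F = -8 + \left(7 - 4\right) \left(\left(1 - \left(6 + 6\right)\right) - 21\right) = -8 + 3 \left(\left(1 - 12\right) - 21\right) = -8 + 3 \left(-11 - 21\right) = -8 + 3 \left(-32\right) = -8 - 96 = -104$)
$48 H{\left(-7,7 \right)} + F = 48 \left(- \frac{7}{2}\right) - 104 = -168 - 104 = -272$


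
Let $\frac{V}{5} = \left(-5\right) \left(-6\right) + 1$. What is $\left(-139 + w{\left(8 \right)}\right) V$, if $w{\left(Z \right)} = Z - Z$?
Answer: $-21545$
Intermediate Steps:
$V = 155$ ($V = 5 \left(\left(-5\right) \left(-6\right) + 1\right) = 5 \left(30 + 1\right) = 5 \cdot 31 = 155$)
$w{\left(Z \right)} = 0$
$\left(-139 + w{\left(8 \right)}\right) V = \left(-139 + 0\right) 155 = \left(-139\right) 155 = -21545$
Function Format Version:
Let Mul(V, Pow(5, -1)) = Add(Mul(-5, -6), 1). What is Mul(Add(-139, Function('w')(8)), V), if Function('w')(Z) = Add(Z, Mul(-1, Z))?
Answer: -21545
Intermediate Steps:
V = 155 (V = Mul(5, Add(Mul(-5, -6), 1)) = Mul(5, Add(30, 1)) = Mul(5, 31) = 155)
Function('w')(Z) = 0
Mul(Add(-139, Function('w')(8)), V) = Mul(Add(-139, 0), 155) = Mul(-139, 155) = -21545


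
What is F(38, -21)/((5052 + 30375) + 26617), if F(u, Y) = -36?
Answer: -9/15511 ≈ -0.00058023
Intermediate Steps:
F(38, -21)/((5052 + 30375) + 26617) = -36/((5052 + 30375) + 26617) = -36/(35427 + 26617) = -36/62044 = -36*1/62044 = -9/15511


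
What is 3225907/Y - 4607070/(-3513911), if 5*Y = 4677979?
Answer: 78229527172915/16438001865869 ≈ 4.7591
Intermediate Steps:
Y = 4677979/5 (Y = (⅕)*4677979 = 4677979/5 ≈ 9.3560e+5)
3225907/Y - 4607070/(-3513911) = 3225907/(4677979/5) - 4607070/(-3513911) = 3225907*(5/4677979) - 4607070*(-1/3513911) = 16129535/4677979 + 4607070/3513911 = 78229527172915/16438001865869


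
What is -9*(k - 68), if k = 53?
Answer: 135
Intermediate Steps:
-9*(k - 68) = -9*(53 - 68) = -9*(-15) = 135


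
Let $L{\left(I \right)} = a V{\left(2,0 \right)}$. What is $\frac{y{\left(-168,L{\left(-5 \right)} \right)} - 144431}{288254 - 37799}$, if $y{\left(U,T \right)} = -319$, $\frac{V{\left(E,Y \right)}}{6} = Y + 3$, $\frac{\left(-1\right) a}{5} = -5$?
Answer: $- \frac{9650}{16697} \approx -0.57795$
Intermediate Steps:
$a = 25$ ($a = \left(-5\right) \left(-5\right) = 25$)
$V{\left(E,Y \right)} = 18 + 6 Y$ ($V{\left(E,Y \right)} = 6 \left(Y + 3\right) = 6 \left(3 + Y\right) = 18 + 6 Y$)
$L{\left(I \right)} = 450$ ($L{\left(I \right)} = 25 \left(18 + 6 \cdot 0\right) = 25 \left(18 + 0\right) = 25 \cdot 18 = 450$)
$\frac{y{\left(-168,L{\left(-5 \right)} \right)} - 144431}{288254 - 37799} = \frac{-319 - 144431}{288254 - 37799} = - \frac{144750}{250455} = \left(-144750\right) \frac{1}{250455} = - \frac{9650}{16697}$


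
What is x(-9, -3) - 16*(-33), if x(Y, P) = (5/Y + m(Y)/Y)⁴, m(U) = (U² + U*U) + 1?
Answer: 9877264/81 ≈ 1.2194e+5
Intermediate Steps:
m(U) = 1 + 2*U² (m(U) = (U² + U²) + 1 = 2*U² + 1 = 1 + 2*U²)
x(Y, P) = (5/Y + (1 + 2*Y²)/Y)⁴
x(-9, -3) - 16*(-33) = 16*(3 + (-9)²)⁴/(-9)⁴ - 16*(-33) = 16*(1/6561)*(3 + 81)⁴ + 528 = 16*(1/6561)*84⁴ + 528 = 16*(1/6561)*49787136 + 528 = 9834496/81 + 528 = 9877264/81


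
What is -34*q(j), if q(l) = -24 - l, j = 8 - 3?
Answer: 986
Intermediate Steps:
j = 5
-34*q(j) = -34*(-24 - 1*5) = -34*(-24 - 5) = -34*(-29) = 986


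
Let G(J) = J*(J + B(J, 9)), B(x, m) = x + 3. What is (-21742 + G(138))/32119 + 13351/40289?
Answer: 1104064409/1294042391 ≈ 0.85319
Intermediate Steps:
B(x, m) = 3 + x
G(J) = J*(3 + 2*J) (G(J) = J*(J + (3 + J)) = J*(3 + 2*J))
(-21742 + G(138))/32119 + 13351/40289 = (-21742 + 138*(3 + 2*138))/32119 + 13351/40289 = (-21742 + 138*(3 + 276))*(1/32119) + 13351*(1/40289) = (-21742 + 138*279)*(1/32119) + 13351/40289 = (-21742 + 38502)*(1/32119) + 13351/40289 = 16760*(1/32119) + 13351/40289 = 16760/32119 + 13351/40289 = 1104064409/1294042391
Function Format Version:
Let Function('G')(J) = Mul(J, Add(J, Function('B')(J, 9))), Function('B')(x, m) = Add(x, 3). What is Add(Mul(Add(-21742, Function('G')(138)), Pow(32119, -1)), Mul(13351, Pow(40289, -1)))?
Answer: Rational(1104064409, 1294042391) ≈ 0.85319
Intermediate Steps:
Function('B')(x, m) = Add(3, x)
Function('G')(J) = Mul(J, Add(3, Mul(2, J))) (Function('G')(J) = Mul(J, Add(J, Add(3, J))) = Mul(J, Add(3, Mul(2, J))))
Add(Mul(Add(-21742, Function('G')(138)), Pow(32119, -1)), Mul(13351, Pow(40289, -1))) = Add(Mul(Add(-21742, Mul(138, Add(3, Mul(2, 138)))), Pow(32119, -1)), Mul(13351, Pow(40289, -1))) = Add(Mul(Add(-21742, Mul(138, Add(3, 276))), Rational(1, 32119)), Mul(13351, Rational(1, 40289))) = Add(Mul(Add(-21742, Mul(138, 279)), Rational(1, 32119)), Rational(13351, 40289)) = Add(Mul(Add(-21742, 38502), Rational(1, 32119)), Rational(13351, 40289)) = Add(Mul(16760, Rational(1, 32119)), Rational(13351, 40289)) = Add(Rational(16760, 32119), Rational(13351, 40289)) = Rational(1104064409, 1294042391)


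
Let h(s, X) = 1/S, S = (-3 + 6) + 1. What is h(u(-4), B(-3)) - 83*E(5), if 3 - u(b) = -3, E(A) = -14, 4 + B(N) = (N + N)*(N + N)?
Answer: 4649/4 ≈ 1162.3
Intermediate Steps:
B(N) = -4 + 4*N² (B(N) = -4 + (N + N)*(N + N) = -4 + (2*N)*(2*N) = -4 + 4*N²)
u(b) = 6 (u(b) = 3 - 1*(-3) = 3 + 3 = 6)
S = 4 (S = 3 + 1 = 4)
h(s, X) = ¼ (h(s, X) = 1/4 = ¼)
h(u(-4), B(-3)) - 83*E(5) = ¼ - 83*(-14) = ¼ + 1162 = 4649/4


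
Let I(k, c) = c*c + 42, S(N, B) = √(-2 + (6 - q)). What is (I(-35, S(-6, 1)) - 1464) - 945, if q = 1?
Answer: -2364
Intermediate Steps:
S(N, B) = √3 (S(N, B) = √(-2 + (6 - 1*1)) = √(-2 + (6 - 1)) = √(-2 + 5) = √3)
I(k, c) = 42 + c² (I(k, c) = c² + 42 = 42 + c²)
(I(-35, S(-6, 1)) - 1464) - 945 = ((42 + (√3)²) - 1464) - 945 = ((42 + 3) - 1464) - 945 = (45 - 1464) - 945 = -1419 - 945 = -2364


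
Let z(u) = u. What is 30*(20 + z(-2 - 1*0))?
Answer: 540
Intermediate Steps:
30*(20 + z(-2 - 1*0)) = 30*(20 + (-2 - 1*0)) = 30*(20 + (-2 + 0)) = 30*(20 - 2) = 30*18 = 540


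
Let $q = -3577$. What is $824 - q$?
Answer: $4401$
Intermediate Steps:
$824 - q = 824 - -3577 = 824 + 3577 = 4401$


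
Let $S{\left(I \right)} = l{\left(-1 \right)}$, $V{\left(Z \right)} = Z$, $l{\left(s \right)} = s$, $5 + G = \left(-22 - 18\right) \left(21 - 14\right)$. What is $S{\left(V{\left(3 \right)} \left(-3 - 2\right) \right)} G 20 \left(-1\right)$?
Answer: $-5700$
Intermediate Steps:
$G = -285$ ($G = -5 + \left(-22 - 18\right) \left(21 - 14\right) = -5 - 280 = -285$)
$S{\left(I \right)} = -1$
$S{\left(V{\left(3 \right)} \left(-3 - 2\right) \right)} G 20 \left(-1\right) = \left(-1\right) \left(-285\right) 20 \left(-1\right) = 285 \left(-20\right) = -5700$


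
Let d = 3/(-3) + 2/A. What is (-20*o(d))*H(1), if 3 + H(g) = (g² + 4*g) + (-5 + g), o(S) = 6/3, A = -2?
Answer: 80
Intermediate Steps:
d = -2 (d = 3/(-3) + 2/(-2) = 3*(-⅓) + 2*(-½) = -1 - 1 = -2)
o(S) = 2 (o(S) = 6*(⅓) = 2)
H(g) = -8 + g² + 5*g (H(g) = -3 + ((g² + 4*g) + (-5 + g)) = -3 + (-5 + g² + 5*g) = -8 + g² + 5*g)
(-20*o(d))*H(1) = (-20*2)*(-8 + 1² + 5*1) = -40*(-8 + 1 + 5) = -40*(-2) = 80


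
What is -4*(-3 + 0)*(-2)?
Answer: -24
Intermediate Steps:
-4*(-3 + 0)*(-2) = -4*(-3)*(-2) = 12*(-2) = -24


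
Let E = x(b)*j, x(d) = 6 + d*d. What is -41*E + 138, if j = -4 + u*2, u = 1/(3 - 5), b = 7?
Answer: 11413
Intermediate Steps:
u = -½ (u = 1/(-2) = -½ ≈ -0.50000)
x(d) = 6 + d²
j = -5 (j = -4 - ½*2 = -4 - 1 = -5)
E = -275 (E = (6 + 7²)*(-5) = (6 + 49)*(-5) = 55*(-5) = -275)
-41*E + 138 = -41*(-275) + 138 = 11275 + 138 = 11413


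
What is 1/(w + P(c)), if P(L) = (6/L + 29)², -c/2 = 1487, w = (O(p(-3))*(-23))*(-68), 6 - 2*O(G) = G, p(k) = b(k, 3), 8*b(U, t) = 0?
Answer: 2211169/12234139348 ≈ 0.00018074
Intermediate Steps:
b(U, t) = 0 (b(U, t) = (⅛)*0 = 0)
p(k) = 0
O(G) = 3 - G/2
w = 4692 (w = ((3 - ½*0)*(-23))*(-68) = ((3 + 0)*(-23))*(-68) = (3*(-23))*(-68) = -69*(-68) = 4692)
c = -2974 (c = -2*1487 = -2974)
P(L) = (29 + 6/L)²
1/(w + P(c)) = 1/(4692 + (6 + 29*(-2974))²/(-2974)²) = 1/(4692 + (6 - 86246)²/8844676) = 1/(4692 + (1/8844676)*(-86240)²) = 1/(4692 + (1/8844676)*7437337600) = 1/(4692 + 1859334400/2211169) = 1/(12234139348/2211169) = 2211169/12234139348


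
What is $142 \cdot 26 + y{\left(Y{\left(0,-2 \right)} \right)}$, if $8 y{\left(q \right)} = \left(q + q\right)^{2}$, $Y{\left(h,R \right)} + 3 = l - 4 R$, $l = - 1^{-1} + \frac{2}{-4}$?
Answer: $\frac{29585}{8} \approx 3698.1$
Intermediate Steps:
$l = - \frac{3}{2}$ ($l = \left(-1\right) 1 + 2 \left(- \frac{1}{4}\right) = -1 - \frac{1}{2} = - \frac{3}{2} \approx -1.5$)
$Y{\left(h,R \right)} = - \frac{9}{2} - 4 R$ ($Y{\left(h,R \right)} = -3 - \left(\frac{3}{2} + 4 R\right) = - \frac{9}{2} - 4 R$)
$y{\left(q \right)} = \frac{q^{2}}{2}$ ($y{\left(q \right)} = \frac{\left(q + q\right)^{2}}{8} = \frac{\left(2 q\right)^{2}}{8} = \frac{4 q^{2}}{8} = \frac{q^{2}}{2}$)
$142 \cdot 26 + y{\left(Y{\left(0,-2 \right)} \right)} = 142 \cdot 26 + \frac{\left(- \frac{9}{2} - -8\right)^{2}}{2} = 3692 + \frac{\left(- \frac{9}{2} + 8\right)^{2}}{2} = 3692 + \frac{\left(\frac{7}{2}\right)^{2}}{2} = 3692 + \frac{1}{2} \cdot \frac{49}{4} = 3692 + \frac{49}{8} = \frac{29585}{8}$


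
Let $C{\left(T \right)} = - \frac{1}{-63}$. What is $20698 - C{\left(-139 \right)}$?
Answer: $\frac{1303973}{63} \approx 20698.0$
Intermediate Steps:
$C{\left(T \right)} = \frac{1}{63}$ ($C{\left(T \right)} = \left(-1\right) \left(- \frac{1}{63}\right) = \frac{1}{63}$)
$20698 - C{\left(-139 \right)} = 20698 - \frac{1}{63} = \frac{1303973}{63}$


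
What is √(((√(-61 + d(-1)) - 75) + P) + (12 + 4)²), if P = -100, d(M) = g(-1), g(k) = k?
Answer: √(81 + I*√62) ≈ 9.0106 + 0.43693*I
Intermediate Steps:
d(M) = -1
√(((√(-61 + d(-1)) - 75) + P) + (12 + 4)²) = √(((√(-61 - 1) - 75) - 100) + (12 + 4)²) = √(((√(-62) - 75) - 100) + 16²) = √(((I*√62 - 75) - 100) + 256) = √(((-75 + I*√62) - 100) + 256) = √((-175 + I*√62) + 256) = √(81 + I*√62)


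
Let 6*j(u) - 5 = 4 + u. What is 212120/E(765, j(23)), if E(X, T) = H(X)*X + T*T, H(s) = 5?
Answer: 1909080/34681 ≈ 55.047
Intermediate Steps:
j(u) = 3/2 + u/6 (j(u) = ⅚ + (4 + u)/6 = ⅚ + (⅔ + u/6) = 3/2 + u/6)
E(X, T) = T² + 5*X (E(X, T) = 5*X + T*T = 5*X + T² = T² + 5*X)
212120/E(765, j(23)) = 212120/((3/2 + (⅙)*23)² + 5*765) = 212120/((3/2 + 23/6)² + 3825) = 212120/((16/3)² + 3825) = 212120/(256/9 + 3825) = 212120/(34681/9) = 212120*(9/34681) = 1909080/34681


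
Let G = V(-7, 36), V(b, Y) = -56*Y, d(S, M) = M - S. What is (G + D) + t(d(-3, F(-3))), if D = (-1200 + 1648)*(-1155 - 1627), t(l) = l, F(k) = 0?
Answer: -1248349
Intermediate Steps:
D = -1246336 (D = 448*(-2782) = -1246336)
G = -2016 (G = -56*36 = -2016)
(G + D) + t(d(-3, F(-3))) = (-2016 - 1246336) + (0 - 1*(-3)) = -1248352 + (0 + 3) = -1248352 + 3 = -1248349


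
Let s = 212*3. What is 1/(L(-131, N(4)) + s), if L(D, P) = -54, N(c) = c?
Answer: 1/582 ≈ 0.0017182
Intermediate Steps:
s = 636
1/(L(-131, N(4)) + s) = 1/(-54 + 636) = 1/582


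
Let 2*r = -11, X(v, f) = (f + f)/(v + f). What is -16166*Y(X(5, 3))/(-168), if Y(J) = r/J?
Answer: -88913/126 ≈ -705.66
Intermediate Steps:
X(v, f) = 2*f/(f + v) (X(v, f) = (2*f)/(f + v) = 2*f/(f + v))
r = -11/2 (r = (½)*(-11) = -11/2 ≈ -5.5000)
Y(J) = -11/(2*J)
-16166*Y(X(5, 3))/(-168) = -16166*(-11/(2*(2*3/(3 + 5))))/(-168) = -16166*(-11/(2*(2*3/8)))*(-1)/168 = -16166*(-11/(2*(2*3*(⅛))))*(-1)/168 = -16166*(-11/(2*¾))*(-1)/168 = -16166*(-11/2*4/3)*(-1)/168 = -(-355652)*(-1)/(3*168) = -16166*11/252 = -88913/126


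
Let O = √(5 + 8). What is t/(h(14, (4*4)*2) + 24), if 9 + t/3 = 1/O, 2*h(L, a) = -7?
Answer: -54/41 + 6*√13/533 ≈ -1.2765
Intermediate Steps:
h(L, a) = -7/2 (h(L, a) = (½)*(-7) = -7/2)
O = √13 ≈ 3.6056
t = -27 + 3*√13/13 (t = -27 + 3/(√13) = -27 + 3*(√13/13) = -27 + 3*√13/13 ≈ -26.168)
t/(h(14, (4*4)*2) + 24) = (-27 + 3*√13/13)/(-7/2 + 24) = (-27 + 3*√13/13)/(41/2) = (-27 + 3*√13/13)*(2/41) = -54/41 + 6*√13/533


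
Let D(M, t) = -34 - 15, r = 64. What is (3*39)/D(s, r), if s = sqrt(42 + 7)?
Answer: -117/49 ≈ -2.3878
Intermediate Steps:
s = 7 (s = sqrt(49) = 7)
D(M, t) = -49
(3*39)/D(s, r) = (3*39)/(-49) = 117*(-1/49) = -117/49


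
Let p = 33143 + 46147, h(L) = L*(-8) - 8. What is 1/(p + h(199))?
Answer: 1/77690 ≈ 1.2872e-5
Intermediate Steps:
h(L) = -8 - 8*L (h(L) = -8*L - 8 = -8 - 8*L)
p = 79290
1/(p + h(199)) = 1/(79290 + (-8 - 8*199)) = 1/(79290 + (-8 - 1592)) = 1/(79290 - 1600) = 1/77690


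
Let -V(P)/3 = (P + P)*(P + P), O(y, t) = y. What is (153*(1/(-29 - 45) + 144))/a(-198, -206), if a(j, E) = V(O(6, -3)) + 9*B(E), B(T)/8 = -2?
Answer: -181135/4736 ≈ -38.246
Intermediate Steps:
V(P) = -12*P**2 (V(P) = -3*(P + P)*(P + P) = -3*2*P*2*P = -12*P**2)
B(T) = -16 (B(T) = 8*(-2) = -16)
a(j, E) = -576 (a(j, E) = -12*6**2 + 9*(-16) = -12*36 - 144 = -432 - 144 = -576)
(153*(1/(-29 - 45) + 144))/a(-198, -206) = (153*(1/(-29 - 45) + 144))/(-576) = (153*(1/(-74) + 144))*(-1/576) = (153*(-1/74 + 144))*(-1/576) = (153*(10655/74))*(-1/576) = (1630215/74)*(-1/576) = -181135/4736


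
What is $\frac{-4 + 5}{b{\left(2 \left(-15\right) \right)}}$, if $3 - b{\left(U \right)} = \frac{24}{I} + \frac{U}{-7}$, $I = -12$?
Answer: $\frac{7}{5} \approx 1.4$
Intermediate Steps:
$b{\left(U \right)} = 5 + \frac{U}{7}$ ($b{\left(U \right)} = 3 - \left(\frac{24}{-12} + \frac{U}{-7}\right) = 3 - \left(24 \left(- \frac{1}{12}\right) + U \left(- \frac{1}{7}\right)\right) = 3 - \left(-2 - \frac{U}{7}\right) = 3 + \left(2 + \frac{U}{7}\right) = 5 + \frac{U}{7}$)
$\frac{-4 + 5}{b{\left(2 \left(-15\right) \right)}} = \frac{-4 + 5}{5 + \frac{2 \left(-15\right)}{7}} = \frac{1}{5 + \frac{1}{7} \left(-30\right)} 1 = \frac{1}{5 - \frac{30}{7}} \cdot 1 = \frac{1}{\frac{5}{7}} \cdot 1 = \frac{7}{5} \cdot 1 = \frac{7}{5}$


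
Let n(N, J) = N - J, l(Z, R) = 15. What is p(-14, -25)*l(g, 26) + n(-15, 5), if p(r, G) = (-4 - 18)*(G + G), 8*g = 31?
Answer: 16480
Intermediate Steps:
g = 31/8 (g = (1/8)*31 = 31/8 ≈ 3.8750)
p(r, G) = -44*G
p(-14, -25)*l(g, 26) + n(-15, 5) = -44*(-25)*15 + (-15 - 1*5) = 1100*15 + (-15 - 5) = 16500 - 20 = 16480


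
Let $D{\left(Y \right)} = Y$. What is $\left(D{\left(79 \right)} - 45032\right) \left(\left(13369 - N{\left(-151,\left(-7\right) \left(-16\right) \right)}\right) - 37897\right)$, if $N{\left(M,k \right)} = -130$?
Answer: $1096763294$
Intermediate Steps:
$\left(D{\left(79 \right)} - 45032\right) \left(\left(13369 - N{\left(-151,\left(-7\right) \left(-16\right) \right)}\right) - 37897\right) = \left(79 - 45032\right) \left(\left(13369 - -130\right) - 37897\right) = - 44953 \left(\left(13369 + 130\right) - 37897\right) = - 44953 \left(13499 - 37897\right) = \left(-44953\right) \left(-24398\right) = 1096763294$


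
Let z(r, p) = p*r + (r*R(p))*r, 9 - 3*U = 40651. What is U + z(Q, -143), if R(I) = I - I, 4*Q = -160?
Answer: -23482/3 ≈ -7827.3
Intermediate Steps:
Q = -40 (Q = (¼)*(-160) = -40)
R(I) = 0
U = -40642/3 (U = 3 - ⅓*40651 = 3 - 40651/3 = -40642/3 ≈ -13547.)
z(r, p) = p*r (z(r, p) = p*r + (r*0)*r = p*r + 0*r = p*r + 0 = p*r)
U + z(Q, -143) = -40642/3 - 143*(-40) = -40642/3 + 5720 = -23482/3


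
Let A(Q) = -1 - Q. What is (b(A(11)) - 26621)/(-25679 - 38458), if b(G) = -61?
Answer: 8894/21379 ≈ 0.41602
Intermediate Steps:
(b(A(11)) - 26621)/(-25679 - 38458) = (-61 - 26621)/(-25679 - 38458) = -26682/(-64137) = -26682*(-1/64137) = 8894/21379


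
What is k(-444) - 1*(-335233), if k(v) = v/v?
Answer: 335234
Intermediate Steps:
k(v) = 1
k(-444) - 1*(-335233) = 1 - 1*(-335233) = 1 + 335233 = 335234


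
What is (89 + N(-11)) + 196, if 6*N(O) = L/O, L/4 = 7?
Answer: 9391/33 ≈ 284.58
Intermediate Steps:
L = 28 (L = 4*7 = 28)
N(O) = 14/(3*O) (N(O) = (28/O)/6 = 14/(3*O))
(89 + N(-11)) + 196 = (89 + (14/3)/(-11)) + 196 = (89 + (14/3)*(-1/11)) + 196 = (89 - 14/33) + 196 = 2923/33 + 196 = 9391/33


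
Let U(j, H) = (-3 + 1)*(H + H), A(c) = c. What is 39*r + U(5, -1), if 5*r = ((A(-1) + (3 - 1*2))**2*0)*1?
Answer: 4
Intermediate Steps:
U(j, H) = -4*H
r = 0 (r = (((-1 + (3 - 1*2))**2*0)*1)/5 = (((-1 + (3 - 2))**2*0)*1)/5 = (((-1 + 1)**2*0)*1)/5 = ((0**2*0)*1)/5 = ((0*0)*1)/5 = (0*1)/5 = (1/5)*0 = 0)
39*r + U(5, -1) = 39*0 - 4*(-1) = 0 + 4 = 4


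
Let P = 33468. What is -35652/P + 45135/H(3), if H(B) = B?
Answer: 41957534/2789 ≈ 15044.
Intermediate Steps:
-35652/P + 45135/H(3) = -35652/33468 + 45135/3 = -35652*1/33468 + 45135*(1/3) = -2971/2789 + 15045 = 41957534/2789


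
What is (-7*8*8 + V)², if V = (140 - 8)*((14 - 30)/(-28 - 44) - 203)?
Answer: 6665742736/9 ≈ 7.4064e+8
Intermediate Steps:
V = -80300/3 (V = 132*(-16/(-72) - 203) = 132*(-16*(-1/72) - 203) = 132*(2/9 - 203) = 132*(-1825/9) = -80300/3 ≈ -26767.)
(-7*8*8 + V)² = (-7*8*8 - 80300/3)² = (-56*8 - 80300/3)² = (-448 - 80300/3)² = (-81644/3)² = 6665742736/9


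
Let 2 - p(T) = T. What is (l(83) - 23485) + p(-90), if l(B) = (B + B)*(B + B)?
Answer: 4163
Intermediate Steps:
l(B) = 4*B² (l(B) = (2*B)*(2*B) = 4*B²)
p(T) = 2 - T
(l(83) - 23485) + p(-90) = (4*83² - 23485) + (2 - 1*(-90)) = (4*6889 - 23485) + (2 + 90) = (27556 - 23485) + 92 = 4071 + 92 = 4163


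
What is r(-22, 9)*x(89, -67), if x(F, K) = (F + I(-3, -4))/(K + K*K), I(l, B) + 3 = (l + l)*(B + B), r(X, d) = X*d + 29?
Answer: -169/33 ≈ -5.1212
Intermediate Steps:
r(X, d) = 29 + X*d
I(l, B) = -3 + 4*B*l (I(l, B) = -3 + (l + l)*(B + B) = -3 + (2*l)*(2*B) = -3 + 4*B*l)
x(F, K) = (45 + F)/(K + K**2) (x(F, K) = (F + (-3 + 4*(-4)*(-3)))/(K + K*K) = (F + (-3 + 48))/(K + K**2) = (F + 45)/(K + K**2) = (45 + F)/(K + K**2))
r(-22, 9)*x(89, -67) = (29 - 22*9)*((45 + 89)/((-67)*(1 - 67))) = (29 - 198)*(-1/67*134/(-66)) = -(-169)*(-1)*134/(67*66) = -169*1/33 = -169/33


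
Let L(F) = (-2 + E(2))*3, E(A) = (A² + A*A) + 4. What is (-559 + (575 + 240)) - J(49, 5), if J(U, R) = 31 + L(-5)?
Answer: 195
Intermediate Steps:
E(A) = 4 + 2*A² (E(A) = (A² + A²) + 4 = 2*A² + 4 = 4 + 2*A²)
L(F) = 30 (L(F) = (-2 + (4 + 2*2²))*3 = (-2 + (4 + 2*4))*3 = (-2 + (4 + 8))*3 = (-2 + 12)*3 = 10*3 = 30)
J(U, R) = 61 (J(U, R) = 31 + 30 = 61)
(-559 + (575 + 240)) - J(49, 5) = (-559 + (575 + 240)) - 1*61 = (-559 + 815) - 61 = 256 - 61 = 195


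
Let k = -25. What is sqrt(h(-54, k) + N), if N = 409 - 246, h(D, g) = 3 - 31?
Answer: 3*sqrt(15) ≈ 11.619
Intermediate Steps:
h(D, g) = -28
N = 163
sqrt(h(-54, k) + N) = sqrt(-28 + 163) = sqrt(135) = 3*sqrt(15)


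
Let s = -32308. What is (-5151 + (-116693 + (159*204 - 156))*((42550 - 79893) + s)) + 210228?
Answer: 5879654940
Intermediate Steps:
(-5151 + (-116693 + (159*204 - 156))*((42550 - 79893) + s)) + 210228 = (-5151 + (-116693 + (159*204 - 156))*((42550 - 79893) - 32308)) + 210228 = (-5151 + (-116693 + (32436 - 156))*(-37343 - 32308)) + 210228 = (-5151 + (-116693 + 32280)*(-69651)) + 210228 = (-5151 - 84413*(-69651)) + 210228 = (-5151 + 5879449863) + 210228 = 5879444712 + 210228 = 5879654940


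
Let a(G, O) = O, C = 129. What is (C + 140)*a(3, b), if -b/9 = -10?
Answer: 24210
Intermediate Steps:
b = 90 (b = -9*(-10) = 90)
(C + 140)*a(3, b) = (129 + 140)*90 = 269*90 = 24210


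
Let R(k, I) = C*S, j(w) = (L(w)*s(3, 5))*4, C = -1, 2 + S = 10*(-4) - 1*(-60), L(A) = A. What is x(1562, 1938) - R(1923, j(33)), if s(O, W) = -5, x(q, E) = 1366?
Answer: 1384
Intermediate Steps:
S = 18 (S = -2 + (10*(-4) - 1*(-60)) = -2 + (-40 + 60) = -2 + 20 = 18)
j(w) = -20*w (j(w) = (w*(-5))*4 = -5*w*4 = -20*w)
R(k, I) = -18 (R(k, I) = -1*18 = -18)
x(1562, 1938) - R(1923, j(33)) = 1366 - 1*(-18) = 1366 + 18 = 1384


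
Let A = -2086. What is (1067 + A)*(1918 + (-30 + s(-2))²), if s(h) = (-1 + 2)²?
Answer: -2811421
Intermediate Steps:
s(h) = 1 (s(h) = 1² = 1)
(1067 + A)*(1918 + (-30 + s(-2))²) = (1067 - 2086)*(1918 + (-30 + 1)²) = -1019*(1918 + (-29)²) = -1019*(1918 + 841) = -1019*2759 = -2811421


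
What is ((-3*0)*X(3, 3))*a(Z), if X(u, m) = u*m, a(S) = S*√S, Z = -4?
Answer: 0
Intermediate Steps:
a(S) = S^(3/2)
X(u, m) = m*u
((-3*0)*X(3, 3))*a(Z) = ((-3*0)*(3*3))*(-4)^(3/2) = (0*9)*(-8*I) = 0*(-8*I) = 0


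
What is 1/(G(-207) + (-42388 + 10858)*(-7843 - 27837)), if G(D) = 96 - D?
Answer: 1/1124990703 ≈ 8.8890e-10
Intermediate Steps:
1/(G(-207) + (-42388 + 10858)*(-7843 - 27837)) = 1/((96 - 1*(-207)) + (-42388 + 10858)*(-7843 - 27837)) = 1/((96 + 207) - 31530*(-35680)) = 1/(303 + 1124990400) = 1/1124990703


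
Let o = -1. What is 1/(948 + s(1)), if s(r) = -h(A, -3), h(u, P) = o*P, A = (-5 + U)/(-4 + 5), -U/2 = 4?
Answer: 1/945 ≈ 0.0010582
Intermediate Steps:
U = -8 (U = -2*4 = -8)
A = -13 (A = (-5 - 8)/(-4 + 5) = -13/1 = -13*1 = -13)
h(u, P) = -P
s(r) = -3 (s(r) = -(-1)*(-3) = -1*3 = -3)
1/(948 + s(1)) = 1/(948 - 3) = 1/945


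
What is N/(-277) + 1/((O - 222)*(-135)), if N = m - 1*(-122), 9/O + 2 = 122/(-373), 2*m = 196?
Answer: -5822533664/7331401935 ≈ -0.79419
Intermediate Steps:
m = 98 (m = (1/2)*196 = 98)
O = -3357/868 (O = 9/(-2 + 122/(-373)) = 9/(-2 + 122*(-1/373)) = 9/(-2 - 122/373) = 9/(-868/373) = 9*(-373/868) = -3357/868 ≈ -3.8675)
N = 220 (N = 98 - 1*(-122) = 98 + 122 = 220)
N/(-277) + 1/((O - 222)*(-135)) = 220/(-277) + 1/(-3357/868 - 222*(-135)) = 220*(-1/277) - 1/135/(-196053/868) = -220/277 - 868/196053*(-1/135) = -220/277 + 868/26467155 = -5822533664/7331401935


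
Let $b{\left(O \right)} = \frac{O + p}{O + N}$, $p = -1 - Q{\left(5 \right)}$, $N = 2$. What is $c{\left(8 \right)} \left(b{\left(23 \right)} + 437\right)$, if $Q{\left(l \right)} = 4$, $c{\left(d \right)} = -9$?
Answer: $- \frac{98487}{25} \approx -3939.5$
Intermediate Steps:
$p = -5$ ($p = -1 - 4 = -5$)
$b{\left(O \right)} = \frac{-5 + O}{2 + O}$ ($b{\left(O \right)} = \frac{O - 5}{O + 2} = \frac{-5 + O}{2 + O}$)
$c{\left(8 \right)} \left(b{\left(23 \right)} + 437\right) = - 9 \left(\frac{-5 + 23}{2 + 23} + 437\right) = - 9 \left(\frac{1}{25} \cdot 18 + 437\right) = - 9 \left(\frac{18}{25} + 437\right) = \left(-9\right) \frac{10943}{25} = - \frac{98487}{25}$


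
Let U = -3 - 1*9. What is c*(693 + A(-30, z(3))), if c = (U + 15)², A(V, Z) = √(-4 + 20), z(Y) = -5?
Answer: 6273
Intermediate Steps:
U = -12 (U = -3 - 9 = -12)
A(V, Z) = 4 (A(V, Z) = √16 = 4)
c = 9 (c = (-12 + 15)² = 3² = 9)
c*(693 + A(-30, z(3))) = 9*(693 + 4) = 9*697 = 6273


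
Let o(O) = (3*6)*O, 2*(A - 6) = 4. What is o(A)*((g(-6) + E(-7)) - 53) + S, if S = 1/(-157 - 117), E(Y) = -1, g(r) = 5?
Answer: -1933345/274 ≈ -7056.0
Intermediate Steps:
A = 8 (A = 6 + (½)*4 = 6 + 2 = 8)
o(O) = 18*O
S = -1/274 (S = 1/(-274) = -1/274 ≈ -0.0036496)
o(A)*((g(-6) + E(-7)) - 53) + S = (18*8)*((5 - 1) - 53) - 1/274 = 144*(4 - 53) - 1/274 = 144*(-49) - 1/274 = -7056 - 1/274 = -1933345/274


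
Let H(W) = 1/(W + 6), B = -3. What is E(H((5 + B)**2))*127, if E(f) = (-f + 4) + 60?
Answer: 81153/10 ≈ 8115.3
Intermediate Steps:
H(W) = 1/(6 + W)
E(f) = 64 - f (E(f) = (4 - f) + 60 = 64 - f)
E(H((5 + B)**2))*127 = (64 - 1/(6 + (5 - 3)**2))*127 = (64 - 1/(6 + 2**2))*127 = (64 - 1/(6 + 4))*127 = (64 - 1/10)*127 = (639/10)*127 = 81153/10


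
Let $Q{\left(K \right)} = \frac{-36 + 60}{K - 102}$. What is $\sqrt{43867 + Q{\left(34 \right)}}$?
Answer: $\frac{\sqrt{12677461}}{17} \approx 209.44$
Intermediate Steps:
$Q{\left(K \right)} = \frac{24}{-102 + K}$
$\sqrt{43867 + Q{\left(34 \right)}} = \sqrt{43867 + \frac{24}{-102 + 34}} = \sqrt{43867 + \frac{24}{-68}} = \sqrt{43867 + 24 \left(- \frac{1}{68}\right)} = \sqrt{43867 - \frac{6}{17}} = \sqrt{\frac{745733}{17}} = \frac{\sqrt{12677461}}{17}$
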